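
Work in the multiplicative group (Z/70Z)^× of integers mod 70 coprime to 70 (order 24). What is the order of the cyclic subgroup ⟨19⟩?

Compute successive powers of 19 mod 70: 19, 11, 69, 51, 59, 1; 19^6 ≡ 1 (mod 70).
So |⟨19⟩| = 6.

6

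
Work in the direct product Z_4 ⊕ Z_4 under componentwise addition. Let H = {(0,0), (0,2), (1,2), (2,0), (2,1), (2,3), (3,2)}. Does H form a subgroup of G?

|H| = 7 does not divide |G| = 16, so by Lagrange H is not a subgroup.

No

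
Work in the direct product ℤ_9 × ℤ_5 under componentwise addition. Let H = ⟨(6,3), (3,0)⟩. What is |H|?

15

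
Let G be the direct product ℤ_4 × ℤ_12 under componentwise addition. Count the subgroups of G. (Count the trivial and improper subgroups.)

30

|G| = 48, so by Lagrange every subgroup order divides 48. Divisors: 1, 2, 3, 4, 6, 8, 12, 16, 24, 48.
Subgroups by order — order 1: 1; order 2: 3; order 3: 1; order 4: 7; order 6: 3; order 8: 3; order 12: 7; order 16: 1; order 24: 3; order 48: 1.
Total: 1 + 3 + 1 + 7 + 3 + 3 + 7 + 1 + 3 + 1 = 30.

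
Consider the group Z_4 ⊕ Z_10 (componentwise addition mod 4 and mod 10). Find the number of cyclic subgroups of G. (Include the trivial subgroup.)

A cyclic subgroup of order d is generated by each of its φ(d) elements of order d, so the cyclic subgroups of order d number (#elements of order d)/φ(d).
Cyclic subgroups by order — order 1: 1; order 2: 3; order 4: 2; order 5: 1; order 10: 3; order 20: 2.
Total: 12.

12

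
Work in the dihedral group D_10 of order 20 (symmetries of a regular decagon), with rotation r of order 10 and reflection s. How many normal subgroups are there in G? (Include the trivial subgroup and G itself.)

G has 22 subgroups. Checking conjugation-invariance by order — order 1: 1/1 normal; order 2: 1/11 normal; order 4: 0/5 normal; order 5: 1/1 normal; order 10: 3/3 normal; order 20: 1/1 normal.
Total normal subgroups: 7.

7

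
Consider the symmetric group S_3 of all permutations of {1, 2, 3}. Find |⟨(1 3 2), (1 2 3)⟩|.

3

|⟨(1 3 2)⟩| = 3 and |⟨(1 2 3)⟩| = 3, so |H| is a multiple of lcm(3, 3) = 3 and divides |G| = 6.
Closing under the operation: H = {e, (1 2 3), (1 3 2)}, so |H| = 3.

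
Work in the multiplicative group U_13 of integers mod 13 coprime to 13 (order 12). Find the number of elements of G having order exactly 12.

4

The elements of order 12 are: 2, 6, 7, 11.
That's 4.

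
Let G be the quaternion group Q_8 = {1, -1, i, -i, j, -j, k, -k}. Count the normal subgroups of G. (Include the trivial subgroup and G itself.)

6

G has 6 subgroups. Checking conjugation-invariance by order — order 1: 1/1 normal; order 2: 1/1 normal; order 4: 3/3 normal; order 8: 1/1 normal.
Total normal subgroups: 6.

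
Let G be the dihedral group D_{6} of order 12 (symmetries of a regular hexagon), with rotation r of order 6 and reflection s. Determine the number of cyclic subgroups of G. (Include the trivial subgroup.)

A cyclic subgroup of order d is generated by each of its φ(d) elements of order d, so the cyclic subgroups of order d number (#elements of order d)/φ(d).
Cyclic subgroups by order — order 1: 1; order 2: 7; order 3: 1; order 6: 1.
Total: 10.

10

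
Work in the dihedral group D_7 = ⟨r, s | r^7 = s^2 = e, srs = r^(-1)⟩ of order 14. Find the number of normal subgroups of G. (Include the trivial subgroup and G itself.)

G has 10 subgroups. Checking conjugation-invariance by order — order 1: 1/1 normal; order 2: 0/7 normal; order 7: 1/1 normal; order 14: 1/1 normal.
Total normal subgroups: 3.

3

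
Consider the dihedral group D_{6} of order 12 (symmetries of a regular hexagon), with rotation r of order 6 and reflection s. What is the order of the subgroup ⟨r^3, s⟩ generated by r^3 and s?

|⟨r^3⟩| = 2 and |⟨s⟩| = 2, so |H| is a multiple of lcm(2, 2) = 2 and divides |G| = 12.
Closing under the operation: H = {e, r^3, s, r^3s}, so |H| = 4.

4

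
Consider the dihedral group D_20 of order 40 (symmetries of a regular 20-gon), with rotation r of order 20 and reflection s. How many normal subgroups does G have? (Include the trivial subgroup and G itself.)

9

G has 48 subgroups. Checking conjugation-invariance by order — order 1: 1/1 normal; order 2: 1/21 normal; order 4: 1/11 normal; order 5: 1/1 normal; order 8: 0/5 normal; order 10: 1/5 normal; order 20: 3/3 normal; order 40: 1/1 normal.
Total normal subgroups: 9.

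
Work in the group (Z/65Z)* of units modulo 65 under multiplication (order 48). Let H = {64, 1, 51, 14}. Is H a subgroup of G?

Yes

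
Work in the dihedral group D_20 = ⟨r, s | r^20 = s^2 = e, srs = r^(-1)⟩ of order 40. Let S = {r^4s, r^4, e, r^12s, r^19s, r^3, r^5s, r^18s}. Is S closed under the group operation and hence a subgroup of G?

No

r^4 ∈ S but its inverse r^16 ∉ S, so S is not a subgroup.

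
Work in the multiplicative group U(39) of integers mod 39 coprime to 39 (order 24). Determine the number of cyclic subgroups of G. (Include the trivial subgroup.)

Group the elements of G by the cyclic subgroup they generate; each cyclic subgroup of order d accounts for φ(d) elements.
Cyclic subgroups by order — order 1: 1; order 2: 3; order 3: 1; order 4: 2; order 6: 3; order 12: 2.
Total: 12.

12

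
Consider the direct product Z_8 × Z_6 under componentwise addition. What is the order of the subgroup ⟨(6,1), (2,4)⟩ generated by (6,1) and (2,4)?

24

|⟨(6,1)⟩| = 12 and |⟨(2,4)⟩| = 12, so |H| is a multiple of lcm(12, 12) = 12 and divides |G| = 48.
Closing under the operation: H = {(0,0), (0,1), (0,2), (0,3), (0,4), (0,5), (2,0), (2,1), (2,2), (2,3), (2,4), (2,5), (4,0), (4,1), (4,2), (4,3), (4,4), (4,5), (6,0), (6,1), (6,2), (6,3), (6,4), (6,5)}, so |H| = 24.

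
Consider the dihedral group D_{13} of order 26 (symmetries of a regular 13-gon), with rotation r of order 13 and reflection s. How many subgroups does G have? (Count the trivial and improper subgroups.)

|G| = 26, so by Lagrange every subgroup order divides 26. Divisors: 1, 2, 13, 26.
Subgroups by order — order 1: 1; order 2: 13; order 13: 1; order 26: 1.
Total: 1 + 13 + 1 + 1 = 16.

16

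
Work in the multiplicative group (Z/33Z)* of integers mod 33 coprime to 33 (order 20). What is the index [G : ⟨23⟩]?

|⟨23⟩| = 2 and |G| = 20.
By Lagrange, [G : H] = |G|/|H| = 20/2 = 10.

10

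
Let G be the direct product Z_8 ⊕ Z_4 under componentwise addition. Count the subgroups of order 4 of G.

7

|G| = 32 and 4 | 32, so subgroups of order 4 are possible by Lagrange.
The subgroups of order 4 are: {(0,0), (0,1), (0,2), (0,3)}; {(0,0), (0,2), (4,0), (4,2)}; {(0,0), (0,2), (4,1), (4,3)}; {(0,0), (2,0), (4,0), (6,0)}; … (7 in all).
So G has 7 subgroups of order 4.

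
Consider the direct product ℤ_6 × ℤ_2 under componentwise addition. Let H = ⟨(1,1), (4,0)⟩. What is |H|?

6

|⟨(1,1)⟩| = 6 and |⟨(4,0)⟩| = 3, so |H| is a multiple of lcm(6, 3) = 6 and divides |G| = 12.
Closing under the operation: H = {(0,0), (1,1), (2,0), (3,1), (4,0), (5,1)}, so |H| = 6.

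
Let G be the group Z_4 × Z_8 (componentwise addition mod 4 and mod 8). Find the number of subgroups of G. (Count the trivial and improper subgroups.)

|G| = 32, so by Lagrange every subgroup order divides 32. Divisors: 1, 2, 4, 8, 16, 32.
Subgroups by order — order 1: 1; order 2: 3; order 4: 7; order 8: 7; order 16: 3; order 32: 1.
Total: 1 + 3 + 7 + 7 + 3 + 1 = 22.

22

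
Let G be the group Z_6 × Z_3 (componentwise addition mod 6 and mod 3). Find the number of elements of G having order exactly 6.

8

An element (a,b) has order lcm(ord(a), ord(b)); count pairs with lcm equal to 6.
Enumerating gives 8 such elements.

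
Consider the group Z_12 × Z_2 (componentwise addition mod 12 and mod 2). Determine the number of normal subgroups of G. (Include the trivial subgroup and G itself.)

G is abelian, so every subgroup is normal.
G has 16 subgroups in total, hence 16 normal subgroups.

16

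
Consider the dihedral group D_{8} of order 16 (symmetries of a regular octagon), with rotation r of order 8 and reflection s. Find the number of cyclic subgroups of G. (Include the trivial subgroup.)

A cyclic subgroup of order d is generated by each of its φ(d) elements of order d, so the cyclic subgroups of order d number (#elements of order d)/φ(d).
Cyclic subgroups by order — order 1: 1; order 2: 9; order 4: 1; order 8: 1.
Total: 12.

12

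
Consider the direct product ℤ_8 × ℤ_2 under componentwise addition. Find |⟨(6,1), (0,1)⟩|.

8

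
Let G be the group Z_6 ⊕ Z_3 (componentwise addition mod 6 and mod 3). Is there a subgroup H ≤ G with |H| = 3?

Yes

3 | 18. A subgroup of order 3 is {(0,0), (0,1), (0,2)}.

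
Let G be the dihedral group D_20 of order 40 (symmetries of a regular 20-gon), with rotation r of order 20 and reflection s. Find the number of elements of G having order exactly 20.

8

The elements of order 20 are: r, r^3, r^7, r^9, r^11, r^13, r^17, r^19.
That's 8.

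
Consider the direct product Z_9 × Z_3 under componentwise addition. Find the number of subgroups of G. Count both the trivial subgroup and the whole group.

|G| = 27, so by Lagrange every subgroup order divides 27. Divisors: 1, 3, 9, 27.
Subgroups by order — order 1: 1; order 3: 4; order 9: 4; order 27: 1.
Total: 1 + 4 + 4 + 1 = 10.

10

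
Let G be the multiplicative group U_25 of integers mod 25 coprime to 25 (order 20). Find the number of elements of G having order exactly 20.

8

The elements of order 20 are: 2, 3, 8, 12, 13, 17, 22, 23.
That's 8.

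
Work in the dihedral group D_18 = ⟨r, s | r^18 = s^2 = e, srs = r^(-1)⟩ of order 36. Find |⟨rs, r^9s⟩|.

18

|⟨rs⟩| = 2 and |⟨r^9s⟩| = 2, so |H| is a multiple of lcm(2, 2) = 2 and divides |G| = 36.
Closing under the operation: H = {e, r^2, r^4, r^6, r^8, r^10, r^12, r^14, r^16, rs, r^3s, r^5s, r^7s, r^9s, r^11s, r^13s, r^15s, r^17s}, so |H| = 18.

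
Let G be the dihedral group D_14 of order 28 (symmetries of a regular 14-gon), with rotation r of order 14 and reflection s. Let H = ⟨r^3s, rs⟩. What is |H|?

14

|⟨r^3s⟩| = 2 and |⟨rs⟩| = 2, so |H| is a multiple of lcm(2, 2) = 2 and divides |G| = 28.
Closing under the operation: H = {e, r^2, r^4, r^6, r^8, r^10, r^12, rs, r^3s, r^5s, r^7s, r^9s, r^11s, r^13s}, so |H| = 14.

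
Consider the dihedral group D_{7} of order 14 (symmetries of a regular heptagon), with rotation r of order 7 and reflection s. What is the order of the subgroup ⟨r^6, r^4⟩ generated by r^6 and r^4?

7

|⟨r^6⟩| = 7 and |⟨r^4⟩| = 7, so |H| is a multiple of lcm(7, 7) = 7 and divides |G| = 14.
Closing under the operation: H = {e, r, r^2, r^3, r^4, r^5, r^6}, so |H| = 7.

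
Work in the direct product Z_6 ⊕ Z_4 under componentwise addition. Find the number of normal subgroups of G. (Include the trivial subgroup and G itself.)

G is abelian, so every subgroup is normal.
G has 16 subgroups in total, hence 16 normal subgroups.

16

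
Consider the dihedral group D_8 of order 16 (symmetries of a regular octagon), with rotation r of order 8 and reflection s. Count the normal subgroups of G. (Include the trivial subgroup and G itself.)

7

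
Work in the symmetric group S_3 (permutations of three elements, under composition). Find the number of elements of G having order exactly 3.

The elements of order 3 are: (1 2 3), (1 3 2).
That's 2.

2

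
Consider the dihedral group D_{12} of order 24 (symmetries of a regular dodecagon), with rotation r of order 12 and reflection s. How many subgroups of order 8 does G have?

|G| = 24 and 8 | 24, so subgroups of order 8 are possible by Lagrange.
The subgroups of order 8 are: {e, r^3, r^6, r^9, rs, r^4s, r^7s, r^10s}; {e, r^3, r^6, r^9, r^2s, r^5s, r^8s, r^11s}; {e, r^3, r^6, r^9, s, r^3s, r^6s, r^9s}.
So G has 3 subgroups of order 8.

3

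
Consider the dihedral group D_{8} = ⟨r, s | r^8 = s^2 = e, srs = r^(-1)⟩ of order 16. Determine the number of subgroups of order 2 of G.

|G| = 16 and 2 | 16, so subgroups of order 2 are possible by Lagrange.
The subgroups of order 2 are: {e, r^2s}; {e, r^3s}; {e, r^4}; {e, r^4s}; … (9 in all).
So G has 9 subgroups of order 2.

9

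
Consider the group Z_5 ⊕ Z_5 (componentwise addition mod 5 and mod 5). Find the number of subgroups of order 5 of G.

6

|G| = 25 and 5 | 25, so subgroups of order 5 are possible by Lagrange.
The subgroups of order 5 are: {(0,0), (0,1), (0,2), (0,3), (0,4)}; {(0,0), (1,0), (2,0), (3,0), (4,0)}; {(0,0), (1,1), (2,2), (3,3), (4,4)}; {(0,0), (1,2), (2,4), (3,1), (4,3)}; … (6 in all).
So G has 6 subgroups of order 5.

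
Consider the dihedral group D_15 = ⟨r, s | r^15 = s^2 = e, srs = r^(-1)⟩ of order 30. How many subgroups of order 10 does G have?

3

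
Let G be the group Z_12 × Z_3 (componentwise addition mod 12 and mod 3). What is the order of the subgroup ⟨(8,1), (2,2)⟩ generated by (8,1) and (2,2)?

18

|⟨(8,1)⟩| = 3 and |⟨(2,2)⟩| = 6, so |H| is a multiple of lcm(3, 6) = 6 and divides |G| = 36.
Closing under the operation: H = {(0,0), (0,1), (0,2), (2,0), (2,1), (2,2), (4,0), (4,1), (4,2), (6,0), (6,1), (6,2), (8,0), (8,1), (8,2), (10,0), (10,1), (10,2)}, so |H| = 18.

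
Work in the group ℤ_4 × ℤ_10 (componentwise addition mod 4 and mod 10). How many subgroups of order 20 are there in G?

3

|G| = 40 and 20 | 40, so subgroups of order 20 are possible by Lagrange.
The subgroups of order 20 are: {(0,0), (0,1), (0,2), (0,3), (0,4), (0,5), (0,6), (0,7), (0,8), (0,9), (2,0), (2,1), (2,2), (2,3), (2,4), (2,5), (2,6), (2,7), (2,8), (2,9)}; {(0,0), (0,2), (0,4), (0,6), (0,8), (1,0), (1,2), (1,4), (1,6), (1,8), (2,0), (2,2), (2,4), (2,6), (2,8), (3,0), (3,2), (3,4), (3,6), (3,8)}; {(0,0), (0,2), (0,4), (0,6), (0,8), (1,1), (1,3), (1,5), (1,7), (1,9), (2,0), (2,2), (2,4), (2,6), (2,8), (3,1), (3,3), (3,5), (3,7), (3,9)}.
So G has 3 subgroups of order 20.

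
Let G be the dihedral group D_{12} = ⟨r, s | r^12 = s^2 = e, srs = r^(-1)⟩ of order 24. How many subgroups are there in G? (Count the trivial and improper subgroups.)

34

|G| = 24, so by Lagrange every subgroup order divides 24. Divisors: 1, 2, 3, 4, 6, 8, 12, 24.
Subgroups by order — order 1: 1; order 2: 13; order 3: 1; order 4: 7; order 6: 5; order 8: 3; order 12: 3; order 24: 1.
Total: 1 + 13 + 1 + 7 + 5 + 3 + 3 + 1 = 34.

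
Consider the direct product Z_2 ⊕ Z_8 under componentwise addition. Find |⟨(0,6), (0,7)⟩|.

8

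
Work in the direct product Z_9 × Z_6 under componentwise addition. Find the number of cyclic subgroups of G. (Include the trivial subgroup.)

16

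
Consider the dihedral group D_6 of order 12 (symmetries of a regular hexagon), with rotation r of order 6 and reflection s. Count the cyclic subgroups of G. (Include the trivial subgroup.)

A cyclic subgroup of order d is generated by each of its φ(d) elements of order d, so the cyclic subgroups of order d number (#elements of order d)/φ(d).
Cyclic subgroups by order — order 1: 1; order 2: 7; order 3: 1; order 6: 1.
Total: 10.

10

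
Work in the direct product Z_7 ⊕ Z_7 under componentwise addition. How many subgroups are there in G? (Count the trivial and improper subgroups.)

10

|G| = 49, so by Lagrange every subgroup order divides 49. Divisors: 1, 7, 49.
Subgroups by order — order 1: 1; order 7: 8; order 49: 1.
Total: 1 + 8 + 1 = 10.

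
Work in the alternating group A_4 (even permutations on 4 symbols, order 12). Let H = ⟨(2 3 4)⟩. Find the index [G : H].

|⟨(2 3 4)⟩| = 3 and |G| = 12.
By Lagrange, [G : H] = |G|/|H| = 12/3 = 4.

4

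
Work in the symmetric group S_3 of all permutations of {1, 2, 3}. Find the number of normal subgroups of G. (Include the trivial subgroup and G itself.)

3

G has 6 subgroups. Checking conjugation-invariance by order — order 1: 1/1 normal; order 2: 0/3 normal; order 3: 1/1 normal; order 6: 1/1 normal.
Total normal subgroups: 3.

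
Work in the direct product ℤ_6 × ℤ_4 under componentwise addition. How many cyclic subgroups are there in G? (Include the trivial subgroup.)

Group the elements of G by the cyclic subgroup they generate; each cyclic subgroup of order d accounts for φ(d) elements.
Cyclic subgroups by order — order 1: 1; order 2: 3; order 3: 1; order 4: 2; order 6: 3; order 12: 2.
Total: 12.

12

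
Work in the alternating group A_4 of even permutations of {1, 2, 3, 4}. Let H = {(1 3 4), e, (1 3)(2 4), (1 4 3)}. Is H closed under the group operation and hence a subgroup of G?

No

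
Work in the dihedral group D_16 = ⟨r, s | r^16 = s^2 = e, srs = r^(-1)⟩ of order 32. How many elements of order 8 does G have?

4

The elements of order 8 are: r^2, r^6, r^10, r^14.
That's 4.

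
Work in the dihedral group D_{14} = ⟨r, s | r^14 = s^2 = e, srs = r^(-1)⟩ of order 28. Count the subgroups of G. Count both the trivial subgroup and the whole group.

28

|G| = 28, so by Lagrange every subgroup order divides 28. Divisors: 1, 2, 4, 7, 14, 28.
Subgroups by order — order 1: 1; order 2: 15; order 4: 7; order 7: 1; order 14: 3; order 28: 1.
Total: 1 + 15 + 7 + 1 + 3 + 1 = 28.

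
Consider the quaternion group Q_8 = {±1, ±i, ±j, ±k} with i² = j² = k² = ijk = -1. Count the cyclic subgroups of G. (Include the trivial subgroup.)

Group the elements of G by the cyclic subgroup they generate; each cyclic subgroup of order d accounts for φ(d) elements.
Cyclic subgroups by order — order 1: 1; order 2: 1; order 4: 3.
Total: 5.

5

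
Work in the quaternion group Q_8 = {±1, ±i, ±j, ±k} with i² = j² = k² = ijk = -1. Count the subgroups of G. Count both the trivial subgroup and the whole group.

6

|G| = 8, so by Lagrange every subgroup order divides 8. Divisors: 1, 2, 4, 8.
Subgroups by order — order 1: 1; order 2: 1; order 4: 3; order 8: 1.
Total: 1 + 1 + 3 + 1 = 6.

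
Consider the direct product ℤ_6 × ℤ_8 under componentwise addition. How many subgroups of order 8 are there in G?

3

|G| = 48 and 8 | 48, so subgroups of order 8 are possible by Lagrange.
The subgroups of order 8 are: {(0,0), (0,1), (0,2), (0,3), (0,4), (0,5), (0,6), (0,7)}; {(0,0), (0,2), (0,4), (0,6), (3,0), (3,2), (3,4), (3,6)}; {(0,0), (0,2), (0,4), (0,6), (3,1), (3,3), (3,5), (3,7)}.
So G has 3 subgroups of order 8.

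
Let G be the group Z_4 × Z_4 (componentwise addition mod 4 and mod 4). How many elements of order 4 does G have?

12

An element (a,b) has order lcm(ord(a), ord(b)); count pairs with lcm equal to 4.
Enumerating gives 12 such elements.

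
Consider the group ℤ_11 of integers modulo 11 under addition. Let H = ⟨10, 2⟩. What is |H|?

11

|⟨10⟩| = 11 and |⟨2⟩| = 11, so |H| is a multiple of lcm(11, 11) = 11 and divides |G| = 11.
Closing {10, 2} under the group operation gives all of G, so |H| = 11.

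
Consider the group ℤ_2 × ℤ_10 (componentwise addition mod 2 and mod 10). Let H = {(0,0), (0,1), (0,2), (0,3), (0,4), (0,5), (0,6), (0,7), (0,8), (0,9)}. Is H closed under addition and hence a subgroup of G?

|H| = 10 divides |G| = 20, consistent with Lagrange.
H contains the identity, every element's inverse is in H, and H is closed under +: it is a subgroup.
In fact H = ⟨(0,1)⟩.

Yes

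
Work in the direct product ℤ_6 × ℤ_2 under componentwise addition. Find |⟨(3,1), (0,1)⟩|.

4

|⟨(3,1)⟩| = 2 and |⟨(0,1)⟩| = 2, so |H| is a multiple of lcm(2, 2) = 2 and divides |G| = 12.
Closing under the operation: H = {(0,0), (0,1), (3,0), (3,1)}, so |H| = 4.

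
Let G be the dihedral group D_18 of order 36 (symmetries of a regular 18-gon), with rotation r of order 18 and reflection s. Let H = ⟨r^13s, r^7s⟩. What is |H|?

|⟨r^13s⟩| = 2 and |⟨r^7s⟩| = 2, so |H| is a multiple of lcm(2, 2) = 2 and divides |G| = 36.
Closing under the operation: H = {e, r^6, r^12, rs, r^7s, r^13s}, so |H| = 6.

6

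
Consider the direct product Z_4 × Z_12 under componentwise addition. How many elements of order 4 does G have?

12

An element (a,b) has order lcm(ord(a), ord(b)); count pairs with lcm equal to 4.
Enumerating gives 12 such elements.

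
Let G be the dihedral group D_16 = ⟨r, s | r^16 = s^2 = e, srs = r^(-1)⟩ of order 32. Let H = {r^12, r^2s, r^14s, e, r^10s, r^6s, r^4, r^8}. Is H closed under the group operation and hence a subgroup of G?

|H| = 8 divides |G| = 32, consistent with Lagrange.
H contains the identity, every element's inverse is in H, and H is closed under ·: it is a subgroup.

Yes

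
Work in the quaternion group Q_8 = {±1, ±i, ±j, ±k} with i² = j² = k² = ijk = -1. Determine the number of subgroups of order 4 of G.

|G| = 8 and 4 | 8, so subgroups of order 4 are possible by Lagrange.
The subgroups of order 4 are: {1, -1, i, -i}; {1, -1, j, -j}; {1, -1, k, -k}.
So G has 3 subgroups of order 4.

3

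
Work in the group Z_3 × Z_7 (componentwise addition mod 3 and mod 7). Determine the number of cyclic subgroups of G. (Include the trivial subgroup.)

Each element a generates a cyclic subgroup ⟨a⟩; distinct elements may generate the same one (a cyclic group of order d has φ(d) generators).
Cyclic subgroups by order — order 1: 1; order 3: 1; order 7: 1; order 21: 1.
Total: 4.

4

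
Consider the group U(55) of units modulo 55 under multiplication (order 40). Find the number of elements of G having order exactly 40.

No element of G has order 40 (even though 40 | 40).

0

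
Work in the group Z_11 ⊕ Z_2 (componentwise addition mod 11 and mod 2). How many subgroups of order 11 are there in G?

1

|G| = 22 and 11 | 22, so subgroups of order 11 are possible by Lagrange.
The subgroups of order 11 are: {(0,0), (1,0), (2,0), (3,0), (4,0), (5,0), (6,0), (7,0), (8,0), (9,0), (10,0)}.
So G has 1 subgroup of order 11.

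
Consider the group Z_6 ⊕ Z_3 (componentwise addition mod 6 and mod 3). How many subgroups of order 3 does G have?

|G| = 18 and 3 | 18, so subgroups of order 3 are possible by Lagrange.
The subgroups of order 3 are: {(0,0), (0,1), (0,2)}; {(0,0), (2,0), (4,0)}; {(0,0), (2,1), (4,2)}; {(0,0), (2,2), (4,1)}.
So G has 4 subgroups of order 3.

4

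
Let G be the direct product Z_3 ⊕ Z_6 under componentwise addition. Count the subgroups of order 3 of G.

|G| = 18 and 3 | 18, so subgroups of order 3 are possible by Lagrange.
The subgroups of order 3 are: {(0,0), (0,2), (0,4)}; {(0,0), (1,0), (2,0)}; {(0,0), (1,2), (2,4)}; {(0,0), (1,4), (2,2)}.
So G has 4 subgroups of order 3.

4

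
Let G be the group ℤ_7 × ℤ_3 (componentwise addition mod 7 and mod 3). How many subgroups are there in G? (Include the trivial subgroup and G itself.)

4

|G| = 21, so by Lagrange every subgroup order divides 21. Divisors: 1, 3, 7, 21.
Subgroups by order — order 1: 1; order 3: 1; order 7: 1; order 21: 1.
Total: 1 + 1 + 1 + 1 = 4.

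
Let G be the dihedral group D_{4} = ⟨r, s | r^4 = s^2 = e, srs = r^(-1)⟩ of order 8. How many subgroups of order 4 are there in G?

3

|G| = 8 and 4 | 8, so subgroups of order 4 are possible by Lagrange.
The subgroups of order 4 are: {e, r, r^2, r^3}; {e, r^2, s, r^2s}; {e, r^2, rs, r^3s}.
So G has 3 subgroups of order 4.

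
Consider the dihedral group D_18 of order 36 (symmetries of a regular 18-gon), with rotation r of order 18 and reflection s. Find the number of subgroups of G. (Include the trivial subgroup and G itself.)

45

|G| = 36, so by Lagrange every subgroup order divides 36. Divisors: 1, 2, 3, 4, 6, 9, 12, 18, 36.
Subgroups by order — order 1: 1; order 2: 19; order 3: 1; order 4: 9; order 6: 7; order 9: 1; order 12: 3; order 18: 3; order 36: 1.
Total: 1 + 19 + 1 + 9 + 7 + 1 + 3 + 3 + 1 = 45.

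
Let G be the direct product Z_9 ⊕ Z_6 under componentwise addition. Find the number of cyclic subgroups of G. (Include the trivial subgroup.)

Each element a generates a cyclic subgroup ⟨a⟩; distinct elements may generate the same one (a cyclic group of order d has φ(d) generators).
Cyclic subgroups by order — order 1: 1; order 2: 1; order 3: 4; order 6: 4; order 9: 3; order 18: 3.
Total: 16.

16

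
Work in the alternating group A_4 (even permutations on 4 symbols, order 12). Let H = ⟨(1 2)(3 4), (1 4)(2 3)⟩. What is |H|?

|⟨(1 2)(3 4)⟩| = 2 and |⟨(1 4)(2 3)⟩| = 2, so |H| is a multiple of lcm(2, 2) = 2 and divides |G| = 12.
Closing under the operation: H = {e, (1 2)(3 4), (1 3)(2 4), (1 4)(2 3)}, so |H| = 4.

4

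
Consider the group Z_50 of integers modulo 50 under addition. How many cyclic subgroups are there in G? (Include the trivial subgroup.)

6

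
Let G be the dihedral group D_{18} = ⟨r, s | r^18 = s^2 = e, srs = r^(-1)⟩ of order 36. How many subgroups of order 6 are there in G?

7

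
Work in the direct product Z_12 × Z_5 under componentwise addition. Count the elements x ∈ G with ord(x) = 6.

An element (a,b) has order lcm(ord(a), ord(b)); count pairs with lcm equal to 6.
Enumerating gives 2 such elements.

2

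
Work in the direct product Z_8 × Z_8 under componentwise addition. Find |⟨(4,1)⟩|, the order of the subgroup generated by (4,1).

The order of (4,1) in Z_8 × Z_8 is lcm(ord(4) in Z_8, ord(1) in Z_8).
ord(4) = 2 and ord(1) = 8, so |⟨(4,1)⟩| = lcm(2, 8) = 8.

8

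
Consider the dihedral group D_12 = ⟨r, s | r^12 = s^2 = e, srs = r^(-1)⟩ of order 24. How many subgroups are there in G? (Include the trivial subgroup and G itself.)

34

|G| = 24, so by Lagrange every subgroup order divides 24. Divisors: 1, 2, 3, 4, 6, 8, 12, 24.
Subgroups by order — order 1: 1; order 2: 13; order 3: 1; order 4: 7; order 6: 5; order 8: 3; order 12: 3; order 24: 1.
Total: 1 + 13 + 1 + 7 + 5 + 3 + 3 + 1 = 34.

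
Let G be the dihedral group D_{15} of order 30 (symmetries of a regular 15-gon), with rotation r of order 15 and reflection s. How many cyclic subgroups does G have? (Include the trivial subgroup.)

A cyclic subgroup of order d is generated by each of its φ(d) elements of order d, so the cyclic subgroups of order d number (#elements of order d)/φ(d).
Cyclic subgroups by order — order 1: 1; order 2: 15; order 3: 1; order 5: 1; order 15: 1.
Total: 19.

19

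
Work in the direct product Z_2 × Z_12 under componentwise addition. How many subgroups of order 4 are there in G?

3

|G| = 24 and 4 | 24, so subgroups of order 4 are possible by Lagrange.
The subgroups of order 4 are: {(0,0), (0,3), (0,6), (0,9)}; {(0,0), (0,6), (1,0), (1,6)}; {(0,0), (0,6), (1,3), (1,9)}.
So G has 3 subgroups of order 4.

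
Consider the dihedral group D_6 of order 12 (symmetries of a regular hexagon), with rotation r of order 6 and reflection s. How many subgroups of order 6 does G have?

3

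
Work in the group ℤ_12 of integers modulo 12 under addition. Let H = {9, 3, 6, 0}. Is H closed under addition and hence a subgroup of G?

|H| = 4 divides |G| = 12, consistent with Lagrange.
H contains the identity, every element's inverse is in H, and H is closed under +: it is a subgroup.
In fact H = ⟨9⟩.

Yes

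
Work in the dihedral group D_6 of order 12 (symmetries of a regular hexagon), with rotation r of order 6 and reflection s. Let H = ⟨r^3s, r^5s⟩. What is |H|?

6

|⟨r^3s⟩| = 2 and |⟨r^5s⟩| = 2, so |H| is a multiple of lcm(2, 2) = 2 and divides |G| = 12.
Closing under the operation: H = {e, r^2, r^4, rs, r^3s, r^5s}, so |H| = 6.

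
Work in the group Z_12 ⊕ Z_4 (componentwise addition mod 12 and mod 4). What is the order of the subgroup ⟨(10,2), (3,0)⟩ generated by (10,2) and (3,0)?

24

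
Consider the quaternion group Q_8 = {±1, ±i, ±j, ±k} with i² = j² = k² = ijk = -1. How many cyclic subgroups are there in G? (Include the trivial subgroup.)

A cyclic subgroup of order d is generated by each of its φ(d) elements of order d, so the cyclic subgroups of order d number (#elements of order d)/φ(d).
Cyclic subgroups by order — order 1: 1; order 2: 1; order 4: 3.
Total: 5.

5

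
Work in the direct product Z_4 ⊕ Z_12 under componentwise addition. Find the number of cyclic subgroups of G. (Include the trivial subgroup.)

20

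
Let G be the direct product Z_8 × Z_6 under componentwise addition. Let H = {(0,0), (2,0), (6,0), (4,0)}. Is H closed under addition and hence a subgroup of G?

Yes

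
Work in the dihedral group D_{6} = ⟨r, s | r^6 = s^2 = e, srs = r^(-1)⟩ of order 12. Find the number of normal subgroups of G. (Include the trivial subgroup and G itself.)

G has 16 subgroups. Checking conjugation-invariance by order — order 1: 1/1 normal; order 2: 1/7 normal; order 3: 1/1 normal; order 4: 0/3 normal; order 6: 3/3 normal; order 12: 1/1 normal.
Total normal subgroups: 7.

7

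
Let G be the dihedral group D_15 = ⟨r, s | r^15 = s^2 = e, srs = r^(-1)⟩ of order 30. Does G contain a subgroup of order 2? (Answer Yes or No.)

2 | 30. A subgroup of order 2 is {e, r^10s}.

Yes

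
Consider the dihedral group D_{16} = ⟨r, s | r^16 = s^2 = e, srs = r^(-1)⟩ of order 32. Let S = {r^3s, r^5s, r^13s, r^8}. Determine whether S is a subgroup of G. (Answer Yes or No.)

The identity e ∉ S, so S is not a subgroup.

No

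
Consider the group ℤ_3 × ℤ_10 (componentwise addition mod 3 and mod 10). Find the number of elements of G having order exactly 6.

An element (a,b) has order lcm(ord(a), ord(b)); count pairs with lcm equal to 6.
Enumerating gives 2 such elements.

2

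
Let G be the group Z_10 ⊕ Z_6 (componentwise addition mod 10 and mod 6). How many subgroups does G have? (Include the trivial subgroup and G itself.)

20

|G| = 60, so by Lagrange every subgroup order divides 60. Divisors: 1, 2, 3, 4, 5, 6, 10, 12, 15, 20, 30, 60.
Subgroups by order — order 1: 1; order 2: 3; order 3: 1; order 4: 1; order 5: 1; order 6: 3; order 10: 3; order 12: 1; order 15: 1; order 20: 1; order 30: 3; order 60: 1.
Total: 1 + 3 + 1 + 1 + 1 + 3 + 3 + 1 + 1 + 1 + 3 + 1 = 20.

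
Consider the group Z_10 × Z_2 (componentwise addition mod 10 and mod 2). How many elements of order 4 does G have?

0

An element (a,b) has order lcm(ord(a), ord(b)); count pairs with lcm equal to 4.
Enumerating gives 0 such elements.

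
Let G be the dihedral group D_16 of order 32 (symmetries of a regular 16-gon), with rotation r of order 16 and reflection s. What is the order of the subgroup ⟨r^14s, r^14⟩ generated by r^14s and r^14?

16

|⟨r^14s⟩| = 2 and |⟨r^14⟩| = 8, so |H| is a multiple of lcm(2, 8) = 8 and divides |G| = 32.
Closing under the operation: H = {e, r^2, r^4, r^6, r^8, r^10, r^12, r^14, s, r^2s, r^4s, r^6s, r^8s, r^10s, r^12s, r^14s}, so |H| = 16.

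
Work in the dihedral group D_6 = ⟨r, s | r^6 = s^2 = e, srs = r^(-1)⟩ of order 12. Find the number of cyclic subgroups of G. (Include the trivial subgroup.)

A cyclic subgroup of order d is generated by each of its φ(d) elements of order d, so the cyclic subgroups of order d number (#elements of order d)/φ(d).
Cyclic subgroups by order — order 1: 1; order 2: 7; order 3: 1; order 6: 1.
Total: 10.

10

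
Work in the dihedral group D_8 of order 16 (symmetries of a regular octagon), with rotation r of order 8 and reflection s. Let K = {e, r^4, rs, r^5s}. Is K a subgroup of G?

Yes

|K| = 4 divides |G| = 16, consistent with Lagrange.
K contains the identity, every element's inverse is in K, and K is closed under ·: it is a subgroup.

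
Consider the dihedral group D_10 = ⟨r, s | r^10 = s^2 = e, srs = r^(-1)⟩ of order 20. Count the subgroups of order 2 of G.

|G| = 20 and 2 | 20, so subgroups of order 2 are possible by Lagrange.
The subgroups of order 2 are: {e, r^2s}; {e, r^3s}; {e, r^4s}; {e, r^5}; … (11 in all).
So G has 11 subgroups of order 2.

11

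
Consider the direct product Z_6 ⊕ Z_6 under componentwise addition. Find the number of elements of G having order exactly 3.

8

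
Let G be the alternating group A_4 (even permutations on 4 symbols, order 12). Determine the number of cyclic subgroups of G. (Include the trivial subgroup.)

Group the elements of G by the cyclic subgroup they generate; each cyclic subgroup of order d accounts for φ(d) elements.
Cyclic subgroups by order — order 1: 1; order 2: 3; order 3: 4.
Total: 8.

8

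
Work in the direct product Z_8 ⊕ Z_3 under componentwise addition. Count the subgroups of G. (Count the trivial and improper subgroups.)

8

|G| = 24, so by Lagrange every subgroup order divides 24. Divisors: 1, 2, 3, 4, 6, 8, 12, 24.
Subgroups by order — order 1: 1; order 2: 1; order 3: 1; order 4: 1; order 6: 1; order 8: 1; order 12: 1; order 24: 1.
Total: 1 + 1 + 1 + 1 + 1 + 1 + 1 + 1 = 8.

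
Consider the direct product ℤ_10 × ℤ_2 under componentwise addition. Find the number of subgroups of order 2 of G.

3

|G| = 20 and 2 | 20, so subgroups of order 2 are possible by Lagrange.
The subgroups of order 2 are: {(0,0), (0,1)}; {(0,0), (5,0)}; {(0,0), (5,1)}.
So G has 3 subgroups of order 2.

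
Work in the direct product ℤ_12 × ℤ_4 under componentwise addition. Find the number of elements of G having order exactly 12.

24

An element (a,b) has order lcm(ord(a), ord(b)); count pairs with lcm equal to 12.
Enumerating gives 24 such elements.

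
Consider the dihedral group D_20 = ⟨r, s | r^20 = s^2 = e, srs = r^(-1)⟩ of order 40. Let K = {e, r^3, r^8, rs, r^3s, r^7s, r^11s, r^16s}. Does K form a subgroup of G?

r^8 ∈ K but its inverse r^12 ∉ K, so K is not a subgroup.

No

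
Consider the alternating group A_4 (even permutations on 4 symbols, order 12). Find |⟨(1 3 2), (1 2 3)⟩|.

3

|⟨(1 3 2)⟩| = 3 and |⟨(1 2 3)⟩| = 3, so |H| is a multiple of lcm(3, 3) = 3 and divides |G| = 12.
Closing under the operation: H = {e, (1 2 3), (1 3 2)}, so |H| = 3.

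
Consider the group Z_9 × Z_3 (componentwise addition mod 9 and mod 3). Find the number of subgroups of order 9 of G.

|G| = 27 and 9 | 27, so subgroups of order 9 are possible by Lagrange.
The subgroups of order 9 are: {(0,0), (0,1), (0,2), (3,0), (3,1), (3,2), (6,0), (6,1), (6,2)}; {(0,0), (1,0), (2,0), (3,0), (4,0), (5,0), (6,0), (7,0), (8,0)}; {(0,0), (1,1), (2,2), (3,0), (4,1), (5,2), (6,0), (7,1), (8,2)}; {(0,0), (1,2), (2,1), (3,0), (4,2), (5,1), (6,0), (7,2), (8,1)}.
So G has 4 subgroups of order 9.

4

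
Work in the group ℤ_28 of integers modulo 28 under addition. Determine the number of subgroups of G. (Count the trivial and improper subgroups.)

A cyclic group of order 28 has exactly one subgroup for each divisor of 28.
Divisors of 28: 1, 2, 4, 7, 14, 28.
So ℤ_28 has 6 subgroups.

6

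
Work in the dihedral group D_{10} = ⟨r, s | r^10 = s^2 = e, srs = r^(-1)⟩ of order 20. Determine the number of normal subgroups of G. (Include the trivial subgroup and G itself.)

G has 22 subgroups. Checking conjugation-invariance by order — order 1: 1/1 normal; order 2: 1/11 normal; order 4: 0/5 normal; order 5: 1/1 normal; order 10: 3/3 normal; order 20: 1/1 normal.
Total normal subgroups: 7.

7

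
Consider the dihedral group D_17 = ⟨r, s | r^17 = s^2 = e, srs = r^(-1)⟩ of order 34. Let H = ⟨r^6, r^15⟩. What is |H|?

|⟨r^6⟩| = 17 and |⟨r^15⟩| = 17, so |H| is a multiple of lcm(17, 17) = 17 and divides |G| = 34.
Closing under the operation: H = {e, r, r^2, r^3, r^4, r^5, r^6, r^7, r^8, r^9, r^10, r^11, r^12, r^13, r^14, r^15, r^16}, so |H| = 17.

17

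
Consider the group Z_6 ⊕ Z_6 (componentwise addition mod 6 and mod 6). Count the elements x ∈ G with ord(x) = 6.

An element (a,b) has order lcm(ord(a), ord(b)); count pairs with lcm equal to 6.
Enumerating gives 24 such elements.

24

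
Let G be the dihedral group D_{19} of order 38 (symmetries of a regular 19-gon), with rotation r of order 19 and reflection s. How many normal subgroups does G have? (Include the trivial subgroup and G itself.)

G has 22 subgroups. Checking conjugation-invariance by order — order 1: 1/1 normal; order 2: 0/19 normal; order 19: 1/1 normal; order 38: 1/1 normal.
Total normal subgroups: 3.

3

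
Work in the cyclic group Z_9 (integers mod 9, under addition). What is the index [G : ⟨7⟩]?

|⟨7⟩| = 9 and |G| = 9.
By Lagrange, [G : H] = |G|/|H| = 9/9 = 1.

1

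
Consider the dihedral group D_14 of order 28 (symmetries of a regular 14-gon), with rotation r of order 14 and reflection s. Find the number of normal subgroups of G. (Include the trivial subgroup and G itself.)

G has 28 subgroups. Checking conjugation-invariance by order — order 1: 1/1 normal; order 2: 1/15 normal; order 4: 0/7 normal; order 7: 1/1 normal; order 14: 3/3 normal; order 28: 1/1 normal.
Total normal subgroups: 7.

7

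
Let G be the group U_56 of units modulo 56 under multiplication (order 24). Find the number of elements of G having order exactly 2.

7

The elements of order 2 are: 13, 15, 27, 29, 41, 43, 55.
That's 7.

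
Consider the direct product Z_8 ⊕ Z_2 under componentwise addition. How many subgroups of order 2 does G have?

|G| = 16 and 2 | 16, so subgroups of order 2 are possible by Lagrange.
The subgroups of order 2 are: {(0,0), (0,1)}; {(0,0), (4,0)}; {(0,0), (4,1)}.
So G has 3 subgroups of order 2.

3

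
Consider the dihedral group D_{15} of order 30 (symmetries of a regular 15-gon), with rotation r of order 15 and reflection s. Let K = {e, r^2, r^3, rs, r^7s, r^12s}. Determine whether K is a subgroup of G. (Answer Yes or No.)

No

r^2 ∈ K but its inverse r^13 ∉ K, so K is not a subgroup.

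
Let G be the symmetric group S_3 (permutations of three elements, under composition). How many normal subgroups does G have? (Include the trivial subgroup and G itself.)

G has 6 subgroups. Checking conjugation-invariance by order — order 1: 1/1 normal; order 2: 0/3 normal; order 3: 1/1 normal; order 6: 1/1 normal.
Total normal subgroups: 3.

3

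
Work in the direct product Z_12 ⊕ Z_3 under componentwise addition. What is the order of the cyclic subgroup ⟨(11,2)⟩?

12

The order of (11,2) in Z_12 × Z_3 is lcm(ord(11) in Z_12, ord(2) in Z_3).
ord(11) = 12 and ord(2) = 3, so |⟨(11,2)⟩| = lcm(12, 3) = 12.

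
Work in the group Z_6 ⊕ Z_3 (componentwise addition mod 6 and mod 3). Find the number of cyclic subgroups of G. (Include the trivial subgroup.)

10

A cyclic subgroup of order d is generated by each of its φ(d) elements of order d, so the cyclic subgroups of order d number (#elements of order d)/φ(d).
Cyclic subgroups by order — order 1: 1; order 2: 1; order 3: 4; order 6: 4.
Total: 10.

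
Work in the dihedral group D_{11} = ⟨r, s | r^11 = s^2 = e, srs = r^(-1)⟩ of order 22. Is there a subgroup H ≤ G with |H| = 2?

2 | 22. A subgroup of order 2 is {e, r^10s}.

Yes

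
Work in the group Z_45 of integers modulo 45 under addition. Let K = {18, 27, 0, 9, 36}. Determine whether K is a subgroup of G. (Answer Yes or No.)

|K| = 5 divides |G| = 45, consistent with Lagrange.
K contains the identity, every element's inverse is in K, and K is closed under +: it is a subgroup.
In fact K = ⟨18⟩.

Yes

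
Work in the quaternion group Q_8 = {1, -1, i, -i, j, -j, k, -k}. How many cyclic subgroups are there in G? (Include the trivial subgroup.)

A cyclic subgroup of order d is generated by each of its φ(d) elements of order d, so the cyclic subgroups of order d number (#elements of order d)/φ(d).
Cyclic subgroups by order — order 1: 1; order 2: 1; order 4: 3.
Total: 5.

5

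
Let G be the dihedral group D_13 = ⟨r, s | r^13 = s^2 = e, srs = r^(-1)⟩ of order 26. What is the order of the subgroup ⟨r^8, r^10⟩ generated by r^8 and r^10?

|⟨r^8⟩| = 13 and |⟨r^10⟩| = 13, so |H| is a multiple of lcm(13, 13) = 13 and divides |G| = 26.
Closing under the operation: H = {e, r, r^2, r^3, r^4, r^5, r^6, r^7, r^8, r^9, r^10, r^11, r^12}, so |H| = 13.

13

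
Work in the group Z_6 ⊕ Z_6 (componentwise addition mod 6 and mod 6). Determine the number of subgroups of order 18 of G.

3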